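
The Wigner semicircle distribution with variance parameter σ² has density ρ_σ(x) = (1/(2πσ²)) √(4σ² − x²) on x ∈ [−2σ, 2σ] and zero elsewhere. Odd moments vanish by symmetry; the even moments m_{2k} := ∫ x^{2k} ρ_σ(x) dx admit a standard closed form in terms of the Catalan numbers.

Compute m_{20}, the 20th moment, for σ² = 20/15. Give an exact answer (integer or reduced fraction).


By the scaled semicircle moment identity, m_{2k} = σ^{2k} · C_k with k = 10.
C_10 = (1/(k+1)) · C(2k, k) = (1/11) · C(20, 10) = (1/11) · 184756 = 16796.
σ^{2k} = (σ²)^k = (20/15)^10 = 1048576/59049.

Therefore m_{20} = σ^{20} · C_10 = (1048576/59049) · 16796 = 17611882496/59049.


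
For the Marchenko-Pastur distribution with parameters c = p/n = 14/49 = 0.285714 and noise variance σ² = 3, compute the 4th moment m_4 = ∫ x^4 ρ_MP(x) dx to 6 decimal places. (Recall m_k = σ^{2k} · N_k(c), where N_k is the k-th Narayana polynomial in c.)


E[X⁴] = σ⁸ (1 + 6c + 6c² + c³) (fourth MP moment). With σ² = 3 (so σ⁸ = 81) and c = 14/49 = 0.285714: E[X⁴] = 81 · (1 + 6·0.285714 + 6·(0.285714)² + (0.285714)³) = 81 · 3.227405.

So E[X^4] = 261.419825.


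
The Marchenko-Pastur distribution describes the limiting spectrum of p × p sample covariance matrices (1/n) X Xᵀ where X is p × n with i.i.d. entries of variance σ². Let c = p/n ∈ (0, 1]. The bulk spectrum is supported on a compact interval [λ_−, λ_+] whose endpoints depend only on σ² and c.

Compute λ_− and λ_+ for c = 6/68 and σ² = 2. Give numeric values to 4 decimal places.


c = 6/68 = 0.088235; √c = 0.297044.
λ_− = σ² (1 − √c)² = 2 · (1 − 0.297044)² = 2 · (0.702956)² = 0.988294.
λ_+ = σ² (1 + √c)² = 2 · (1 + 0.297044)² = 2 · (1.297044)² = 3.364648.

Rounded to 4 decimal places: λ_− ≈ 0.9883, λ_+ ≈ 3.3646.


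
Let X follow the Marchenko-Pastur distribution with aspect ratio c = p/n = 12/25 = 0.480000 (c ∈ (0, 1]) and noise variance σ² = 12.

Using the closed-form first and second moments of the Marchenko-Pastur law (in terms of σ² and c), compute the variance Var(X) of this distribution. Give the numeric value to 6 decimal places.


Recall the MP moments m_1 = E[X] = σ² and m_2 = E[X²] = σ⁴ (1 + c).
m_1 = E[X] = σ² = 12, so m_1² = 144.
m_2 = E[X²] = σ⁴ (1 + c) = 144 · (1 + 0.480000) = 144 · 1.480000 = 213.120000.
(Note m_2 − m_1² simplifies to c · σ⁴ = 0.480000 · 144.)

Var(X) = m_2 − m_1² = 213.120000 − 144 = 69.120000.


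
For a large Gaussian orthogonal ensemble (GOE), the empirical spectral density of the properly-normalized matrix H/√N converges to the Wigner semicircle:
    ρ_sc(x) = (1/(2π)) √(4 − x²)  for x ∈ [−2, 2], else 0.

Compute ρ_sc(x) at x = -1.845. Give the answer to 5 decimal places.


ρ_sc(x) = (1/(2π)) √(4 − x²). With x = -1.845:
  4 − x² = 4 − (-1.845)² = 4 − 3.404025 = 0.595975.
  √(4 − x²) = 0.771994.
  1/(2π) = 0.159155.
  ρ_sc(-1.845) = 0.159155 · 0.771994 = 0.122867.

Rounded to 5 decimal places: ρ_sc(-1.845) ≈ 0.12287.


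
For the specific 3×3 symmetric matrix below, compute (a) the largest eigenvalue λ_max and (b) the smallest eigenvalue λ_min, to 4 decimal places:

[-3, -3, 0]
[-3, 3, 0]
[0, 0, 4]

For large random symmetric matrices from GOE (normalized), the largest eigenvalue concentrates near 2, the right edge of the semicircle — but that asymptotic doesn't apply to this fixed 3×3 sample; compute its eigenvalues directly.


Since M is real symmetric, all three eigenvalues are real; they are the roots of det(λI − M) = λ³ − (tr M) λ² + s λ − det M, where s is the sum of the principal 2×2 minors.
tr M = -3 + 3 + 4 = 4.
s = ((-3)·3 − (-3)²) + ((-3)·4 − 0²) + (3·4 − 0²) = -18 + (-12) + 12 = -18.
det M (expand along row 1) = (-3)·12 − (-3)·(-12) + 0·0 = -72.
Characteristic polynomial: λ³ − 4λ² − 18λ + 72 = 0.
Substitute λ = y + (tr M)/3 = y + 1.333333 to remove the quadratic term: y³ + p·y + q = 0 with p = s − (tr M)²/3 = -23.333333 and q = −2(tr M)³/27 + (tr M)·s/3 − det M = 43.259259.
Three real roots ⇒ use the trigonometric (Viète) form: r = 2√(−p/3) = 5.577734, φ = arccos(3q/(p·r)) = arccos(-0.997162) = 3.066238 rad.
y_k = r·cos(φ/3 − 2πk/3) for k = 0, 1, 2 gives y = 2.909307, 2.666667, -5.575974.
λ_k = y_k + 1.333333 gives λ = 4.2426, 4.0000, -4.2426 (check: the sum is 4.0000 = tr M).

Hence λ_max = 4.2426 and λ_min = -4.2426.


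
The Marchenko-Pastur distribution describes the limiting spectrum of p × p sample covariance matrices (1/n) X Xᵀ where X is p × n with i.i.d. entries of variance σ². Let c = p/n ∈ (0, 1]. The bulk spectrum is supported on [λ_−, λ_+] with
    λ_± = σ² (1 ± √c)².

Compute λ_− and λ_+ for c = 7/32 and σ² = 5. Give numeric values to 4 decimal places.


c = 7/32 = 0.218750; √c = 0.467707.
λ_− = σ² (1 − √c)² = 5 · (1 − 0.467707)² = 5 · (0.532293)² = 1.416678.
λ_+ = σ² (1 + √c)² = 5 · (1 + 0.467707)² = 5 · (1.467707)² = 10.770822.

Rounded to 4 decimal places: λ_− ≈ 1.4167, λ_+ ≈ 10.7708.


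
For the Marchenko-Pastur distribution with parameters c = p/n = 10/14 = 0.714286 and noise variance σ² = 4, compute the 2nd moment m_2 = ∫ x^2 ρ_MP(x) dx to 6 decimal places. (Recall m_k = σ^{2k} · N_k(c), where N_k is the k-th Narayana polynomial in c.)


E[X²] = σ⁴ (1 + c) (second MP moment). With σ² = 4 (so σ⁴ = 16) and c = 10/14 = 0.714286: E[X²] = 16 · (1 + 0.714286) = 16 · 1.714286.

So E[X^2] = 27.428571.


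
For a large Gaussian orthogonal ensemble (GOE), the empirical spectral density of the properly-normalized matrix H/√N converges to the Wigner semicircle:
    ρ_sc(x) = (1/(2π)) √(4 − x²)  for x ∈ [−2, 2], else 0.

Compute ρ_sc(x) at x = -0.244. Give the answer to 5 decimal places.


ρ_sc(x) = (1/(2π)) √(4 − x²). With x = -0.244:
  4 − x² = 4 − (-0.244)² = 4 − 0.059536 = 3.940464.
  √(4 − x²) = 1.985060.
  1/(2π) = 0.159155.
  ρ_sc(-0.244) = 0.159155 · 1.985060 = 0.315932.

Rounded to 5 decimal places: ρ_sc(-0.244) ≈ 0.31593.


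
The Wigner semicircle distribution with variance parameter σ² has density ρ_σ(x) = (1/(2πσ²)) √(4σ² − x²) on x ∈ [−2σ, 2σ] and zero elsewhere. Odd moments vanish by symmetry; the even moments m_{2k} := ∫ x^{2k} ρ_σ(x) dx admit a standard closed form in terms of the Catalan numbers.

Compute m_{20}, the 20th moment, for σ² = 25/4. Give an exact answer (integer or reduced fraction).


By the scaled semicircle moment identity, m_{2k} = σ^{2k} · C_k with k = 10.
C_10 = (1/(k+1)) · C(2k, k) = (1/11) · C(20, 10) = (1/11) · 184756 = 16796.
σ^{2k} = (σ²)^k = (25/4)^10 = 95367431640625/1048576.

Therefore m_{20} = σ^{20} · C_10 = (95367431640625/1048576) · 16796 = 400447845458984375/262144.


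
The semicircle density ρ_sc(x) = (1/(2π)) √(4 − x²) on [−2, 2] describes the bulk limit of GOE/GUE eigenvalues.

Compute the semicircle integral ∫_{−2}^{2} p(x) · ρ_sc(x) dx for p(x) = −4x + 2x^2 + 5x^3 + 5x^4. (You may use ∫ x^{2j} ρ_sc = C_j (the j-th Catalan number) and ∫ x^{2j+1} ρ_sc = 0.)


Write p(x) = Σ a_i x^i, split into monomials and integrate each against ρ_sc separately.
Using ∫ x^{2j} ρ_sc = C_j = (1/(j+1)) C(2j, j) (Catalan numbers) and ∫ x^{2j+1} ρ_sc = 0 (odd monomials vanish by symmetry):
  i = 1 (odd): ∫ x^1 ρ_sc = 0 (vanishes)
  i = 2 (even): a_2 · C_{1} = 2 · 1 = 2
  i = 3 (odd): ∫ x^3 ρ_sc = 0 (vanishes)
  i = 4 (even): a_4 · C_{2} = 5 · 2 = 10

Summing the contributions: ∫_{−2}^{2} p(x) ρ_sc(x) dx = 2 + 10 = 12.


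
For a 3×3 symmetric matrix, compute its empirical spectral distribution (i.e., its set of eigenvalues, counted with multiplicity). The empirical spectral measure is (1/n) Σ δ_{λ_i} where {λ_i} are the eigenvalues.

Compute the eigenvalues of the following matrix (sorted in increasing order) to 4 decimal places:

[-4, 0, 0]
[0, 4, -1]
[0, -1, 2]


Since M is real symmetric, all three eigenvalues are real; they are the roots of det(λI − M) = λ³ − (tr M) λ² + s λ − det M, where s is the sum of the principal 2×2 minors.
tr M = -4 + 4 + 2 = 2.
s = ((-4)·4 − 0²) + ((-4)·2 − 0²) + (4·2 − (-1)²) = -16 + (-8) + 7 = -17.
det M (expand along row 1) = (-4)·7 − 0·0 + 0·0 = -28.
Characteristic polynomial: λ³ − 2λ² − 17λ + 28 = 0.
Substitute λ = y + (tr M)/3 = y + 0.666667 to remove the quadratic term: y³ + p·y + q = 0 with p = s − (tr M)²/3 = -18.333333 and q = −2(tr M)³/27 + (tr M)·s/3 − det M = 16.074074.
Three real roots ⇒ use the trigonometric (Viète) form: r = 2√(−p/3) = 4.944132, φ = arccos(3q/(p·r)) = arccos(-0.532005) = 2.131763 rad.
y_k = r·cos(φ/3 − 2πk/3) for k = 0, 1, 2 gives y = 3.747547, 0.919120, -4.666667.
λ_k = y_k + 0.666667 gives λ = 4.4142, 1.5858, -4.0000 (check: the sum is 2.0000 = tr M).

Eigenvalues sorted in increasing order: [-4.0000, 1.5858, 4.4142].


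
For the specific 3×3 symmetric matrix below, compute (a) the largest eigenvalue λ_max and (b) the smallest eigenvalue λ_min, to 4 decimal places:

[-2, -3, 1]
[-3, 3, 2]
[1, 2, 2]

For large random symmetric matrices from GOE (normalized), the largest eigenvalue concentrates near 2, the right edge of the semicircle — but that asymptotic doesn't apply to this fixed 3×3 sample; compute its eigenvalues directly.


Since M is real symmetric, all three eigenvalues are real; they are the roots of det(λI − M) = λ³ − (tr M) λ² + s λ − det M, where s is the sum of the principal 2×2 minors.
tr M = -2 + 3 + 2 = 3.
s = ((-2)·3 − (-3)²) + ((-2)·2 − 1²) + (3·2 − 2²) = -15 + (-5) + 2 = -18.
det M (expand along row 1) = (-2)·2 − (-3)·(-8) + 1·(-9) = -37.
Characteristic polynomial: λ³ − 3λ² − 18λ + 37 = 0.
Substitute λ = y + (tr M)/3 = y + 1.000000 to remove the quadratic term: y³ + p·y + q = 0 with p = s − (tr M)²/3 = -21.000000 and q = −2(tr M)³/27 + (tr M)·s/3 − det M = 17.000000.
Three real roots ⇒ use the trigonometric (Viète) form: r = 2√(−p/3) = 5.291503, φ = arccos(3q/(p·r)) = arccos(-0.458957) = 2.047617 rad.
y_k = r·cos(φ/3 − 2πk/3) for k = 0, 1, 2 gives y = 4.106067, 0.837496, -4.943563.
λ_k = y_k + 1.000000 gives λ = 5.1061, 1.8375, -3.9436 (check: the sum is 3.0000 = tr M).

Hence λ_max = 5.1061 and λ_min = -3.9436.


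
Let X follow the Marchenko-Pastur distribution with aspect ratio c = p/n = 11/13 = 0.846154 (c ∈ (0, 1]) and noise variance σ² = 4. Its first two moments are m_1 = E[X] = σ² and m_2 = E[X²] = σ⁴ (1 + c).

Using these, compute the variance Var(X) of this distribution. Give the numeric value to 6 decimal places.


m_1 = E[X] = σ² = 4, so m_1² = 16.
m_2 = E[X²] = σ⁴ (1 + c) = 16 · (1 + 0.846154) = 16 · 1.846154 = 29.538462.
(Note m_2 − m_1² simplifies to c · σ⁴ = 0.846154 · 16.)

Var(X) = m_2 − m_1² = 29.538462 − 16 = 13.538462.


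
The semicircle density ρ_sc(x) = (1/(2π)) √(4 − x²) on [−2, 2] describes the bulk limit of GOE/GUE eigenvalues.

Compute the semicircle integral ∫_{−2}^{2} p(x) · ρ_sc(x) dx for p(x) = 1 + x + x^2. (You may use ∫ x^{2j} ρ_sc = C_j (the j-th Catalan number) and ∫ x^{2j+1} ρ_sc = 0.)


Write p(x) = Σ a_i x^i, split into monomials and integrate each against ρ_sc separately.
Using ∫ x^{2j} ρ_sc = C_j = (1/(j+1)) C(2j, j) (Catalan numbers) and ∫ x^{2j+1} ρ_sc = 0 (odd monomials vanish by symmetry):
  i = 0 (even): a_0 · C_{0} = 1 · 1 = 1
  i = 1 (odd): ∫ x^1 ρ_sc = 0 (vanishes)
  i = 2 (even): a_2 · C_{1} = 1 · 1 = 1

Summing the contributions: ∫_{−2}^{2} p(x) ρ_sc(x) dx = 1 + 1 = 2.


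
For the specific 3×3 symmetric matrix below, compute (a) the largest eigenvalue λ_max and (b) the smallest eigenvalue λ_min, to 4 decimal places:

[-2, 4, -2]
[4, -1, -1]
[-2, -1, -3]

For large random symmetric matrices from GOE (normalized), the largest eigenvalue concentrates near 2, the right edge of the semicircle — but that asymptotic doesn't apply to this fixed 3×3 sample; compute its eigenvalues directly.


Since M is real symmetric, all three eigenvalues are real; they are the roots of det(λI − M) = λ³ − (tr M) λ² + s λ − det M, where s is the sum of the principal 2×2 minors.
tr M = -2 + (-1) + (-3) = -6.
s = ((-2)·(-1) − 4²) + ((-2)·(-3) − (-2)²) + ((-1)·(-3) − (-1)²) = -14 + 2 + 2 = -10.
det M (expand along row 1) = (-2)·2 − 4·(-14) + (-2)·(-6) = 64.
Characteristic polynomial: λ³ + 6λ² − 10λ − 64 = 0.
Substitute λ = y + (tr M)/3 = y − 2.000000 to remove the quadratic term: y³ + p·y + q = 0 with p = s − (tr M)²/3 = -22.000000 and q = −2(tr M)³/27 + (tr M)·s/3 − det M = -28.000000.
Three real roots ⇒ use the trigonometric (Viète) form: r = 2√(−p/3) = 5.416026, φ = arccos(3q/(p·r)) = arccos(0.704979) = 0.788403 rad.
y_k = r·cos(φ/3 − 2πk/3) for k = 0, 1, 2 gives y = 5.230072, -1.396529, -3.833543.
λ_k = y_k − 2.000000 gives λ = 3.2301, -3.3965, -5.8335 (check: the sum is -6.0000 = tr M).

Hence λ_max = 3.2301 and λ_min = -5.8335.


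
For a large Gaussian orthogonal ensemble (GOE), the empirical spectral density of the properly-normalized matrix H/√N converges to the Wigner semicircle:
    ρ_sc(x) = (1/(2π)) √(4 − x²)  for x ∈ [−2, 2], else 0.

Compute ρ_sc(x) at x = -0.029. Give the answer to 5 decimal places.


ρ_sc(x) = (1/(2π)) √(4 − x²). With x = -0.029:
  4 − x² = 4 − (-0.029)² = 4 − 0.000841 = 3.999159.
  √(4 − x²) = 1.999790.
  1/(2π) = 0.159155.
  ρ_sc(-0.029) = 0.159155 · 1.999790 = 0.318276.

Rounded to 5 decimal places: ρ_sc(-0.029) ≈ 0.31828.


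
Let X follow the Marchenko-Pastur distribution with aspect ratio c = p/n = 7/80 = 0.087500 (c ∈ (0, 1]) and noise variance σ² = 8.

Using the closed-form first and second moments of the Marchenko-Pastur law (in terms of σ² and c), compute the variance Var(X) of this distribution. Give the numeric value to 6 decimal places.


Recall the MP moments m_1 = E[X] = σ² and m_2 = E[X²] = σ⁴ (1 + c).
m_1 = E[X] = σ² = 8, so m_1² = 64.
m_2 = E[X²] = σ⁴ (1 + c) = 64 · (1 + 0.087500) = 64 · 1.087500 = 69.600000.
(Note m_2 − m_1² simplifies to c · σ⁴ = 0.087500 · 64.)

Var(X) = m_2 − m_1² = 69.600000 − 64 = 5.600000.


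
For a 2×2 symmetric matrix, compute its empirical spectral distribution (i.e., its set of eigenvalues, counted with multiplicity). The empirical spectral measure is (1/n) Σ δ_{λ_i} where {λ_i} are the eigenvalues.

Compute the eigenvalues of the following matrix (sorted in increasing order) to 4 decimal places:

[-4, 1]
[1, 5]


Since M is real symmetric, both eigenvalues are real; they are the roots of det(λI − M) = λ² − (tr M) λ + det M.
tr M = -4 + 5 = 1.
det M = (-4)·5 − 1² = -20 − 1 = -21.
Characteristic polynomial: λ² − λ − 21 = 0.
Discriminant Δ = (tr M)² − 4·det M = 1 − (-84) = 85; √Δ = 9.219544.
λ = (tr M ± √Δ)/2 = (1 ± 9.219544)/2, giving (tr M − √Δ)/2 = -4.1098 and (tr M + √Δ)/2 = 5.1098.

Eigenvalues sorted in increasing order: [-4.1098, 5.1098].


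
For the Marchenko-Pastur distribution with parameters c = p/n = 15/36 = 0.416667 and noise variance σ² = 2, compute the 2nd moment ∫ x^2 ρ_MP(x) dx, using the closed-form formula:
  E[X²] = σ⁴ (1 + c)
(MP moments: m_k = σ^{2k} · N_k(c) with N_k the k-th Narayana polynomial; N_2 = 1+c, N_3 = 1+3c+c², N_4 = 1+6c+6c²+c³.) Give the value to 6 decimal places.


E[X²] = σ⁴ (1 + c) (second MP moment). With σ² = 2 (so σ⁴ = 4) and c = 15/36 = 0.416667: E[X²] = 4 · (1 + 0.416667) = 4 · 1.416667.

So E[X^2] = 5.666667.


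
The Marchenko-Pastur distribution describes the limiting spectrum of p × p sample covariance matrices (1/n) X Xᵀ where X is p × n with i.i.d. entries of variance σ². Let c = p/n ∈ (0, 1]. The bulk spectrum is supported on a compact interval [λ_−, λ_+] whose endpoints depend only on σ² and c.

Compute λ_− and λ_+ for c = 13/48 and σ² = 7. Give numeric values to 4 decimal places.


c = 13/48 = 0.270833; √c = 0.520416.
λ_− = σ² (1 − √c)² = 7 · (1 − 0.520416)² = 7 · (0.479584)² = 1.610002.
λ_+ = σ² (1 + √c)² = 7 · (1 + 0.520416)² = 7 · (1.520416)² = 16.181664.

Rounded to 4 decimal places: λ_− ≈ 1.6100, λ_+ ≈ 16.1817.


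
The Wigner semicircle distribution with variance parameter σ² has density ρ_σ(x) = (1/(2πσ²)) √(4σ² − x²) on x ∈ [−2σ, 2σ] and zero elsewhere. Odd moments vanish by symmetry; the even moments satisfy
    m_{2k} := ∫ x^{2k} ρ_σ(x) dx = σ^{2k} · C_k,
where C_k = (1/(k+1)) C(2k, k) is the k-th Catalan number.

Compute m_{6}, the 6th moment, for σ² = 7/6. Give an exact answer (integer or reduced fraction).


By the scaled semicircle moment identity, m_{2k} = σ^{2k} · C_k with k = 3.
C_3 = (1/(k+1)) · C(2k, k) = (1/4) · C(6, 3) = (1/4) · 20 = 5.
σ^{2k} = (σ²)^k = (7/6)^3 = 343/216.

Therefore m_{6} = σ^{6} · C_3 = (343/216) · 5 = 1715/216.


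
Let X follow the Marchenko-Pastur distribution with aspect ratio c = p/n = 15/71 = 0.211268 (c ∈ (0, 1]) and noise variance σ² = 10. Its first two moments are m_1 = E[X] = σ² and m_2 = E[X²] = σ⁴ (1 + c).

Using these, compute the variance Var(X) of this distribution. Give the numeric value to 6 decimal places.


m_1 = E[X] = σ² = 10, so m_1² = 100.
m_2 = E[X²] = σ⁴ (1 + c) = 100 · (1 + 0.211268) = 100 · 1.211268 = 121.126761.
(Note m_2 − m_1² simplifies to c · σ⁴ = 0.211268 · 100.)

Var(X) = m_2 − m_1² = 121.126761 − 100 = 21.126761.


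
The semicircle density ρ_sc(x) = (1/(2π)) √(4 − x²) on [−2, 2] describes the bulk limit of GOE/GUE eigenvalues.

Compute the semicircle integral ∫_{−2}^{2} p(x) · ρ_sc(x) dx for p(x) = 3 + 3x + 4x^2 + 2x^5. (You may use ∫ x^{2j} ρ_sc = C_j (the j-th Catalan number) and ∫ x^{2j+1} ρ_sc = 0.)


Write p(x) = Σ a_i x^i, split into monomials and integrate each against ρ_sc separately.
Using ∫ x^{2j} ρ_sc = C_j = (1/(j+1)) C(2j, j) (Catalan numbers) and ∫ x^{2j+1} ρ_sc = 0 (odd monomials vanish by symmetry):
  i = 0 (even): a_0 · C_{0} = 3 · 1 = 3
  i = 1 (odd): ∫ x^1 ρ_sc = 0 (vanishes)
  i = 2 (even): a_2 · C_{1} = 4 · 1 = 4
  i = 5 (odd): ∫ x^5 ρ_sc = 0 (vanishes)

Summing the contributions: ∫_{−2}^{2} p(x) ρ_sc(x) dx = 3 + 4 = 7.


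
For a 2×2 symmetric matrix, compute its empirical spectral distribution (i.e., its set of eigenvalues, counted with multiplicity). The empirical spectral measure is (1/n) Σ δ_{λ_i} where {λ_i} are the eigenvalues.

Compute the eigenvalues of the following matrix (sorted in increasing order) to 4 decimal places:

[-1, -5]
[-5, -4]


Since M is real symmetric, both eigenvalues are real; they are the roots of det(λI − M) = λ² − (tr M) λ + det M.
tr M = -1 + (-4) = -5.
det M = (-1)·(-4) − (-5)² = 4 − 25 = -21.
Characteristic polynomial: λ² + 5λ − 21 = 0.
Discriminant Δ = (tr M)² − 4·det M = 25 − (-84) = 109; √Δ = 10.440307.
λ = (tr M ± √Δ)/2 = (-5 ± 10.440307)/2, giving (tr M − √Δ)/2 = -7.7202 and (tr M + √Δ)/2 = 2.7202.

Eigenvalues sorted in increasing order: [-7.7202, 2.7202].


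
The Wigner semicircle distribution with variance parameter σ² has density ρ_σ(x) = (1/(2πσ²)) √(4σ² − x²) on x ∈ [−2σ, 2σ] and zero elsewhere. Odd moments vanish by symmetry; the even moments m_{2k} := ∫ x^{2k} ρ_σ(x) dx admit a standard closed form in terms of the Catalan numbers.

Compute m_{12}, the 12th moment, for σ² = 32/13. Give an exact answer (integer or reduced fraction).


By the scaled semicircle moment identity, m_{2k} = σ^{2k} · C_k with k = 6.
C_6 = (1/(k+1)) · C(2k, k) = (1/7) · C(12, 6) = (1/7) · 924 = 132.
σ^{2k} = (σ²)^k = (32/13)^6 = 1073741824/4826809.

Therefore m_{12} = σ^{12} · C_6 = (1073741824/4826809) · 132 = 141733920768/4826809.


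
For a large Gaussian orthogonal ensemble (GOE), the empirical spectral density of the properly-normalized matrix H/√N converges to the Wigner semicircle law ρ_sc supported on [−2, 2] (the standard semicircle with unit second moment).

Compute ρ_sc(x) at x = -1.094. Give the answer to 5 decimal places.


ρ_sc(x) = (1/(2π)) √(4 − x²). With x = -1.094:
  4 − x² = 4 − (-1.094)² = 4 − 1.196836 = 2.803164.
  √(4 − x²) = 1.674265.
  1/(2π) = 0.159155.
  ρ_sc(-1.094) = 0.159155 · 1.674265 = 0.266468.

Rounded to 5 decimal places: ρ_sc(-1.094) ≈ 0.26647.


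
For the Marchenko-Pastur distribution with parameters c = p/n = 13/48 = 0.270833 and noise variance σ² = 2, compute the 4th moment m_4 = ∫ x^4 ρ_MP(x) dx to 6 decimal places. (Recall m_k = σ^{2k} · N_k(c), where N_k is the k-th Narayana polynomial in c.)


E[X⁴] = σ⁸ (1 + 6c + 6c² + c³) (fourth MP moment). With σ² = 2 (so σ⁸ = 16) and c = 13/48 = 0.270833: E[X⁴] = 16 · (1 + 6·0.270833 + 6·(0.270833)² + (0.270833)³) = 16 · 3.084970.

So E[X^4] = 49.359520.


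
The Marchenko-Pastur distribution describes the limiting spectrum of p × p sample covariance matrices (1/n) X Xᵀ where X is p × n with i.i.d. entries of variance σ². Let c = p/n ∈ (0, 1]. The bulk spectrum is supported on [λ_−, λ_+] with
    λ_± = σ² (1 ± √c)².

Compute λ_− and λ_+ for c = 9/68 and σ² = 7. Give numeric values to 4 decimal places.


c = 9/68 = 0.132353; √c = 0.363803.
λ_− = σ² (1 − √c)² = 7 · (1 − 0.363803)² = 7 · (0.636197)² = 2.833222.
λ_+ = σ² (1 + √c)² = 7 · (1 + 0.363803)² = 7 · (1.363803)² = 13.019719.

Rounded to 4 decimal places: λ_− ≈ 2.8332, λ_+ ≈ 13.0197.


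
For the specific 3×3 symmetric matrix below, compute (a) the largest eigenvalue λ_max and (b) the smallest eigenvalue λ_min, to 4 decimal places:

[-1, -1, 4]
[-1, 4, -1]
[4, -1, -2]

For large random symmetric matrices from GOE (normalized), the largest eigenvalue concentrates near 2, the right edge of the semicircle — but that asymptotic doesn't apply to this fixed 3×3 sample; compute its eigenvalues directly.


Since M is real symmetric, all three eigenvalues are real; they are the roots of det(λI − M) = λ³ − (tr M) λ² + s λ − det M, where s is the sum of the principal 2×2 minors.
tr M = -1 + 4 + (-2) = 1.
s = ((-1)·4 − (-1)²) + ((-1)·(-2) − 4²) + (4·(-2) − (-1)²) = -5 + (-14) + (-9) = -28.
det M (expand along row 1) = (-1)·(-9) − (-1)·6 + 4·(-15) = -45.
Characteristic polynomial: λ³ − λ² − 28λ + 45 = 0.
Substitute λ = y + (tr M)/3 = y + 0.333333 to remove the quadratic term: y³ + p·y + q = 0 with p = s − (tr M)²/3 = -28.333333 and q = −2(tr M)³/27 + (tr M)·s/3 − det M = 35.592593.
Three real roots ⇒ use the trigonometric (Viète) form: r = 2√(−p/3) = 6.146363, φ = arccos(3q/(p·r)) = arccos(-0.613148) = 2.230835 rad.
y_k = r·cos(φ/3 − 2πk/3) for k = 0, 1, 2 gives y = 4.523898, 1.341396, -5.865294.
λ_k = y_k + 0.333333 gives λ = 4.8572, 1.6747, -5.5320 (check: the sum is 1.0000 = tr M).

Hence λ_max = 4.8572 and λ_min = -5.5320.


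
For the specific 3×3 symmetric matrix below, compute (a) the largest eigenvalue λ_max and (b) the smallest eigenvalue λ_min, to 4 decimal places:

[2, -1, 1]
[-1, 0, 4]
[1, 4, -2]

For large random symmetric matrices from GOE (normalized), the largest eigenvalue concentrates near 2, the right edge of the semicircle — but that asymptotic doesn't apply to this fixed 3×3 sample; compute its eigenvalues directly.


Since M is real symmetric, all three eigenvalues are real; they are the roots of det(λI − M) = λ³ − (tr M) λ² + s λ − det M, where s is the sum of the principal 2×2 minors.
tr M = 2 + 0 + (-2) = 0.
s = (2·0 − (-1)²) + (2·(-2) − 1²) + (0·(-2) − 4²) = -1 + (-5) + (-16) = -22.
det M (expand along row 1) = 2·(-16) − (-1)·(-2) + 1·(-4) = -38.
Characteristic polynomial: λ³ − 22λ + 38 = 0.
Substitute λ = y + (tr M)/3 = y + 0.000000 to remove the quadratic term: y³ + p·y + q = 0 with p = s − (tr M)²/3 = -22.000000 and q = −2(tr M)³/27 + (tr M)·s/3 − det M = 38.000000.
Three real roots ⇒ use the trigonometric (Viète) form: r = 2√(−p/3) = 5.416026, φ = arccos(3q/(p·r)) = arccos(-0.956757) = 2.846436 rad.
y_k = r·cos(φ/3 − 2πk/3) for k = 0, 1, 2 gives y = 3.155642, 2.234192, -5.389834.
λ_k = y_k + 0.000000 gives λ = 3.1556, 2.2342, -5.3898 (check: the sum is 0.0000 = tr M).

Hence λ_max = 3.1556 and λ_min = -5.3898.


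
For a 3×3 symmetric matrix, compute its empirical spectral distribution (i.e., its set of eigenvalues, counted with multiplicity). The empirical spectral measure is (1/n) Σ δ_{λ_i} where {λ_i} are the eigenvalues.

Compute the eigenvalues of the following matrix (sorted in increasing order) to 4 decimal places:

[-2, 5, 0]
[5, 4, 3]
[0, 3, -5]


Since M is real symmetric, all three eigenvalues are real; they are the roots of det(λI − M) = λ³ − (tr M) λ² + s λ − det M, where s is the sum of the principal 2×2 minors.
tr M = -2 + 4 + (-5) = -3.
s = ((-2)·4 − 5²) + ((-2)·(-5) − 0²) + (4·(-5) − 3²) = -33 + 10 + (-29) = -52.
det M (expand along row 1) = (-2)·(-29) − 5·(-25) + 0·15 = 183.
Characteristic polynomial: λ³ + 3λ² − 52λ − 183 = 0.
Substitute λ = y + (tr M)/3 = y − 1.000000 to remove the quadratic term: y³ + p·y + q = 0 with p = s − (tr M)²/3 = -55.000000 and q = −2(tr M)³/27 + (tr M)·s/3 − det M = -129.000000.
Three real roots ⇒ use the trigonometric (Viète) form: r = 2√(−p/3) = 8.563488, φ = arccos(3q/(p·r)) = arccos(0.821670) = 0.606461 rad.
y_k = r·cos(φ/3 − 2πk/3) for k = 0, 1, 2 gives y = 8.389105, -2.705531, -5.683574.
λ_k = y_k − 1.000000 gives λ = 7.3891, -3.7055, -6.6836 (check: the sum is -3.0000 = tr M).

Eigenvalues sorted in increasing order: [-6.6836, -3.7055, 7.3891].


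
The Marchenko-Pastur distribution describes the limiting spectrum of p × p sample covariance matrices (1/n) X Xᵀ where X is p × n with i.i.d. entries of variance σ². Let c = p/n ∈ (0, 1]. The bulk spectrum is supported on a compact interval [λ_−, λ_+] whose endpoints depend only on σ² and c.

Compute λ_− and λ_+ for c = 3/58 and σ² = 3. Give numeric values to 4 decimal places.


c = 3/58 = 0.051724; √c = 0.227429.
λ_− = σ² (1 − √c)² = 3 · (1 − 0.227429)² = 3 · (0.772571)² = 1.790596.
λ_+ = σ² (1 + √c)² = 3 · (1 + 0.227429)² = 3 · (1.227429)² = 4.519749.

Rounded to 4 decimal places: λ_− ≈ 1.7906, λ_+ ≈ 4.5197.


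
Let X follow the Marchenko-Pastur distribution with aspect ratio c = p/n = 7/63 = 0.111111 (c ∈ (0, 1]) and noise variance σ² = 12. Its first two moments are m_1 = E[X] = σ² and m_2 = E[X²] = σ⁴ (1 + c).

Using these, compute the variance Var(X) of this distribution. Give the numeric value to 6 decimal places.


m_1 = E[X] = σ² = 12, so m_1² = 144.
m_2 = E[X²] = σ⁴ (1 + c) = 144 · (1 + 0.111111) = 144 · 1.111111 = 160.000000.
(Note m_2 − m_1² simplifies to c · σ⁴ = 0.111111 · 144.)

Var(X) = m_2 − m_1² = 160.000000 − 144 = 16.000000.


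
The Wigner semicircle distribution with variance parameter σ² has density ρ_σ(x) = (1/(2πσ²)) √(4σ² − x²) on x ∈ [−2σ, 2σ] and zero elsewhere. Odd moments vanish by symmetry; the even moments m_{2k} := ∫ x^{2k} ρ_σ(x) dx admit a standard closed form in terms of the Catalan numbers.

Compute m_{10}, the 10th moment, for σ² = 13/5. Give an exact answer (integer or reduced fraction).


By the scaled semicircle moment identity, m_{2k} = σ^{2k} · C_k with k = 5.
C_5 = (1/(k+1)) · C(2k, k) = (1/6) · C(10, 5) = (1/6) · 252 = 42.
σ^{2k} = (σ²)^k = (13/5)^5 = 371293/3125.

Therefore m_{10} = σ^{10} · C_5 = (371293/3125) · 42 = 15594306/3125.


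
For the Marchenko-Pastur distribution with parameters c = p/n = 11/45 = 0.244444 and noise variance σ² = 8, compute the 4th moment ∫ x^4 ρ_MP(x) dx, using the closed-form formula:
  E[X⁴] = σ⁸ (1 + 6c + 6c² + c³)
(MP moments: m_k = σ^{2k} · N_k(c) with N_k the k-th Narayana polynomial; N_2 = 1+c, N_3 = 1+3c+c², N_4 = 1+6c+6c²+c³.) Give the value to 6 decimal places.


E[X⁴] = σ⁸ (1 + 6c + 6c² + c³) (fourth MP moment). With σ² = 8 (so σ⁸ = 4096) and c = 11/45 = 0.244444: E[X⁴] = 4096 · (1 + 6·0.244444 + 6·(0.244444)² + (0.244444)³) = 4096 · 2.839791.

So E[X^4] = 11631.785964.


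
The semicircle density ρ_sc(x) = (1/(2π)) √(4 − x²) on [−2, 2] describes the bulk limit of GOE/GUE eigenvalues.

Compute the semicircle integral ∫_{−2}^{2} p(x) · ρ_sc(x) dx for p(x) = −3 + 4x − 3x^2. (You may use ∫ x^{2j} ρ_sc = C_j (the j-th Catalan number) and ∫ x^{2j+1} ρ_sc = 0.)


Write p(x) = Σ a_i x^i, split into monomials and integrate each against ρ_sc separately.
Using ∫ x^{2j} ρ_sc = C_j = (1/(j+1)) C(2j, j) (Catalan numbers) and ∫ x^{2j+1} ρ_sc = 0 (odd monomials vanish by symmetry):
  i = 0 (even): a_0 · C_{0} = -3 · 1 = -3
  i = 1 (odd): ∫ x^1 ρ_sc = 0 (vanishes)
  i = 2 (even): a_2 · C_{1} = -3 · 1 = -3

Summing the contributions: ∫_{−2}^{2} p(x) ρ_sc(x) dx = (-3) + (-3) = -6.


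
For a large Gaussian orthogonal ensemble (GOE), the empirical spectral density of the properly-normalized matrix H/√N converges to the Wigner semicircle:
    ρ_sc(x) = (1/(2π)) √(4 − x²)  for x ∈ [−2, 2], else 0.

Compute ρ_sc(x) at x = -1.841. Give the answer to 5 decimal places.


ρ_sc(x) = (1/(2π)) √(4 − x²). With x = -1.841:
  4 − x² = 4 − (-1.841)² = 4 − 3.389281 = 0.610719.
  √(4 − x²) = 0.781485.
  1/(2π) = 0.159155.
  ρ_sc(-1.841) = 0.159155 · 0.781485 = 0.124377.

Rounded to 5 decimal places: ρ_sc(-1.841) ≈ 0.12438.


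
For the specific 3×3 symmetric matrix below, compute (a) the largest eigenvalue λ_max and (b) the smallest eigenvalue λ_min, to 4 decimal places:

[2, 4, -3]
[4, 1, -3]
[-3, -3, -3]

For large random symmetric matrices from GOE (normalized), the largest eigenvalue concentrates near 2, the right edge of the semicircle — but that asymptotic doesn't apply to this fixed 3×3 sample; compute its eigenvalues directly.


Since M is real symmetric, all three eigenvalues are real; they are the roots of det(λI − M) = λ³ − (tr M) λ² + s λ − det M, where s is the sum of the principal 2×2 minors.
tr M = 2 + 1 + (-3) = 0.
s = (2·1 − 4²) + (2·(-3) − (-3)²) + (1·(-3) − (-3)²) = -14 + (-15) + (-12) = -41.
det M (expand along row 1) = 2·(-12) − 4·(-21) + (-3)·(-9) = 87.
Characteristic polynomial: λ³ − 41λ − 87 = 0.
Substitute λ = y + (tr M)/3 = y + 0.000000 to remove the quadratic term: y³ + p·y + q = 0 with p = s − (tr M)²/3 = -41.000000 and q = −2(tr M)³/27 + (tr M)·s/3 − det M = -87.000000.
Three real roots ⇒ use the trigonometric (Viète) form: r = 2√(−p/3) = 7.393691, φ = arccos(3q/(p·r)) = arccos(0.860985) = 0.533594 rad.
y_k = r·cos(φ/3 − 2πk/3) for k = 0, 1, 2 gives y = 7.277046, -2.505629, -4.771417.
λ_k = y_k + 0.000000 gives λ = 7.2770, -2.5056, -4.7714 (check: the sum is 0.0000 = tr M).

Hence λ_max = 7.2770 and λ_min = -4.7714.


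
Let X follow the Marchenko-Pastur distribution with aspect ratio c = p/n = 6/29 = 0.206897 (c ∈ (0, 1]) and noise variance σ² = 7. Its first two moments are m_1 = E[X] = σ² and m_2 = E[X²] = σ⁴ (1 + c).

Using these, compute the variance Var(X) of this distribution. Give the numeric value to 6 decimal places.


m_1 = E[X] = σ² = 7, so m_1² = 49.
m_2 = E[X²] = σ⁴ (1 + c) = 49 · (1 + 0.206897) = 49 · 1.206897 = 59.137931.
(Note m_2 − m_1² simplifies to c · σ⁴ = 0.206897 · 49.)

Var(X) = m_2 − m_1² = 59.137931 − 49 = 10.137931.


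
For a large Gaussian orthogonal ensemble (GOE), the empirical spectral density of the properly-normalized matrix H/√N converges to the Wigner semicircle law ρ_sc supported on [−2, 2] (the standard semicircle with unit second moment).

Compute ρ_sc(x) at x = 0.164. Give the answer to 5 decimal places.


ρ_sc(x) = (1/(2π)) √(4 − x²). With x = 0.164:
  4 − x² = 4 − (0.164)² = 4 − 0.026896 = 3.973104.
  √(4 − x²) = 1.993265.
  1/(2π) = 0.159155.
  ρ_sc(0.164) = 0.159155 · 1.993265 = 0.317238.

Rounded to 5 decimal places: ρ_sc(0.164) ≈ 0.31724.


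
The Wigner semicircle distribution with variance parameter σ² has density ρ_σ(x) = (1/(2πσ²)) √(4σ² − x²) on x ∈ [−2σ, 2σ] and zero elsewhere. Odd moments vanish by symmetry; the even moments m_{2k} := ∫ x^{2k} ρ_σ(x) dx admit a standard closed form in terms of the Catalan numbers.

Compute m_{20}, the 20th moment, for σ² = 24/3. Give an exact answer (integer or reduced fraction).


By the scaled semicircle moment identity, m_{2k} = σ^{2k} · C_k with k = 10.
C_10 = (1/(k+1)) · C(2k, k) = (1/11) · C(20, 10) = (1/11) · 184756 = 16796.
σ^{2k} = (σ²)^k = (24/3)^10 = 1073741824.

Therefore m_{20} = σ^{20} · C_10 = 1073741824 · 16796 = 18034567675904.


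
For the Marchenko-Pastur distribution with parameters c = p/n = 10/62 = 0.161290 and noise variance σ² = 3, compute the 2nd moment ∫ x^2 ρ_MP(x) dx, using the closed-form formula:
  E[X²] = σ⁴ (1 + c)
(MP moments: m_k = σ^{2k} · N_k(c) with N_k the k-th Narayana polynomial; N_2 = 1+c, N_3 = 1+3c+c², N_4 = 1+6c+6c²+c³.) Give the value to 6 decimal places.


E[X²] = σ⁴ (1 + c) (second MP moment). With σ² = 3 (so σ⁴ = 9) and c = 10/62 = 0.161290: E[X²] = 9 · (1 + 0.161290) = 9 · 1.161290.

So E[X^2] = 10.451613.


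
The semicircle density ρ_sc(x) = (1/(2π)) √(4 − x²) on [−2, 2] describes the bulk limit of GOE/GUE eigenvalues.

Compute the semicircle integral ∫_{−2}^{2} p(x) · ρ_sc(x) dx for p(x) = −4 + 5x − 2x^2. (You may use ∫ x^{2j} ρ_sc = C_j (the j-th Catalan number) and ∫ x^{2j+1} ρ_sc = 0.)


Write p(x) = Σ a_i x^i, split into monomials and integrate each against ρ_sc separately.
Using ∫ x^{2j} ρ_sc = C_j = (1/(j+1)) C(2j, j) (Catalan numbers) and ∫ x^{2j+1} ρ_sc = 0 (odd monomials vanish by symmetry):
  i = 0 (even): a_0 · C_{0} = -4 · 1 = -4
  i = 1 (odd): ∫ x^1 ρ_sc = 0 (vanishes)
  i = 2 (even): a_2 · C_{1} = -2 · 1 = -2

Summing the contributions: ∫_{−2}^{2} p(x) ρ_sc(x) dx = (-4) + (-2) = -6.


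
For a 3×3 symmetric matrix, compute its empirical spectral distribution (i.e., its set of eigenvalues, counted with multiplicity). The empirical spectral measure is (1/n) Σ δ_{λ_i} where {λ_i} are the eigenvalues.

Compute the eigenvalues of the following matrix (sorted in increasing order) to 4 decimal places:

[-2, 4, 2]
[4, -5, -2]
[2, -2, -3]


Since M is real symmetric, all three eigenvalues are real; they are the roots of det(λI − M) = λ³ − (tr M) λ² + s λ − det M, where s is the sum of the principal 2×2 minors.
tr M = -2 + (-5) + (-3) = -10.
s = ((-2)·(-5) − 4²) + ((-2)·(-3) − 2²) + ((-5)·(-3) − (-2)²) = -6 + 2 + 11 = 7.
det M (expand along row 1) = (-2)·11 − 4·(-8) + 2·2 = 14.
Characteristic polynomial: λ³ + 10λ² + 7λ − 14 = 0.
Substitute λ = y + (tr M)/3 = y − 3.333333 to remove the quadratic term: y³ + p·y + q = 0 with p = s − (tr M)²/3 = -26.333333 and q = −2(tr M)³/27 + (tr M)·s/3 − det M = 36.740741.
Three real roots ⇒ use the trigonometric (Viète) form: r = 2√(−p/3) = 5.925463, φ = arccos(3q/(p·r)) = arccos(-0.706384) = 2.355173 rad.
y_k = r·cos(φ/3 − 2πk/3) for k = 0, 1, 2 gives y = 4.191361, 1.531674, -5.723035.
λ_k = y_k − 3.333333 gives λ = 0.8580, -1.8017, -9.0564 (check: the sum is -10.0000 = tr M).

Eigenvalues sorted in increasing order: [-9.0564, -1.8017, 0.8580].


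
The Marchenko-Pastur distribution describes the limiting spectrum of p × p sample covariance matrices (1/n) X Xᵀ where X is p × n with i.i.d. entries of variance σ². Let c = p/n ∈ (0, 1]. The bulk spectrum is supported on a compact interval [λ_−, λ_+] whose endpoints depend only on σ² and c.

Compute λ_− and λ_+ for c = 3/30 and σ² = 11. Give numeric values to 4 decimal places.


c = 3/30 = 0.100000; √c = 0.316228.
λ_− = σ² (1 − √c)² = 11 · (1 − 0.316228)² = 11 · (0.683772)² = 5.142989.
λ_+ = σ² (1 + √c)² = 11 · (1 + 0.316228)² = 11 · (1.316228)² = 19.057011.

Rounded to 4 decimal places: λ_− ≈ 5.1430, λ_+ ≈ 19.0570.


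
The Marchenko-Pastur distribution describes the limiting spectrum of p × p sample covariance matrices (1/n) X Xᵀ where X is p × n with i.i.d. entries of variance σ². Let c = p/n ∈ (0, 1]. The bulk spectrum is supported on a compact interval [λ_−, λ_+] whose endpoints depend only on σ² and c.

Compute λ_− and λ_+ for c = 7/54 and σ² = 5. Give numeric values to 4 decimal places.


c = 7/54 = 0.129630; √c = 0.360041.
λ_− = σ² (1 − √c)² = 5 · (1 − 0.360041)² = 5 · (0.639959)² = 2.047737.
λ_+ = σ² (1 + √c)² = 5 · (1 + 0.360041)² = 5 · (1.360041)² = 9.248560.

Rounded to 4 decimal places: λ_− ≈ 2.0477, λ_+ ≈ 9.2486.


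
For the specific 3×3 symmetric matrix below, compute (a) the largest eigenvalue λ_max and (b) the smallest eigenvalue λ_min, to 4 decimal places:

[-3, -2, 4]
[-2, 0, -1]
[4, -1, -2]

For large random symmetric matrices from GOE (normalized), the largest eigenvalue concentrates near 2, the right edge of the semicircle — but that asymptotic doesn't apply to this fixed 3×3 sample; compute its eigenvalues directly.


Since M is real symmetric, all three eigenvalues are real; they are the roots of det(λI − M) = λ³ − (tr M) λ² + s λ − det M, where s is the sum of the principal 2×2 minors.
tr M = -3 + 0 + (-2) = -5.
s = ((-3)·0 − (-2)²) + ((-3)·(-2) − 4²) + (0·(-2) − (-1)²) = -4 + (-10) + (-1) = -15.
det M (expand along row 1) = (-3)·(-1) − (-2)·8 + 4·2 = 27.
Characteristic polynomial: λ³ + 5λ² − 15λ − 27 = 0.
Substitute λ = y + (tr M)/3 = y − 1.666667 to remove the quadratic term: y³ + p·y + q = 0 with p = s − (tr M)²/3 = -23.333333 and q = −2(tr M)³/27 + (tr M)·s/3 − det M = 7.259259.
Three real roots ⇒ use the trigonometric (Viète) form: r = 2√(−p/3) = 5.577734, φ = arccos(3q/(p·r)) = arccos(-0.167332) = 1.738919 rad.
y_k = r·cos(φ/3 − 2πk/3) for k = 0, 1, 2 gives y = 4.666667, 0.312418, -4.979085.
λ_k = y_k − 1.666667 gives λ = 3.0000, -1.3542, -6.6458 (check: the sum is -5.0000 = tr M).

Hence λ_max = 3.0000 and λ_min = -6.6458.


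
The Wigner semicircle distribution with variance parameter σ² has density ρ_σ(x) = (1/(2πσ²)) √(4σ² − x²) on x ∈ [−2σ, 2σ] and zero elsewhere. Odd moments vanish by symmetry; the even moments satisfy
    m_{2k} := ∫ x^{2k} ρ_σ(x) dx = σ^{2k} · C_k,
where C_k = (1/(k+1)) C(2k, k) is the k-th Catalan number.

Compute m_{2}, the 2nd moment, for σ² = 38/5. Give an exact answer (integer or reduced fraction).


By the scaled semicircle moment identity, m_{2k} = σ^{2k} · C_k with k = 1.
C_1 = (1/(k+1)) · C(2k, k) = (1/2) · C(2, 1) = (1/2) · 2 = 1.
σ^{2k} = (σ²)^k = (38/5)^1 = 38/5.

Therefore m_{2} = σ^{2} · C_1 = (38/5) · 1 = 38/5.


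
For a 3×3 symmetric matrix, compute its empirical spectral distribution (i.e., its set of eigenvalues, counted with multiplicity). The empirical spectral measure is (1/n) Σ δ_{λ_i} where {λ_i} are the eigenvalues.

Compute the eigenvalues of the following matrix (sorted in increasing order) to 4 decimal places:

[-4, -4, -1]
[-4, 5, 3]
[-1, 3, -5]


Since M is real symmetric, all three eigenvalues are real; they are the roots of det(λI − M) = λ³ − (tr M) λ² + s λ − det M, where s is the sum of the principal 2×2 minors.
tr M = -4 + 5 + (-5) = -4.
s = ((-4)·5 − (-4)²) + ((-4)·(-5) − (-1)²) + (5·(-5) − 3²) = -36 + 19 + (-34) = -51.
det M (expand along row 1) = (-4)·(-34) − (-4)·23 + (-1)·(-7) = 235.
Characteristic polynomial: λ³ + 4λ² − 51λ − 235 = 0.
Substitute λ = y + (tr M)/3 = y − 1.333333 to remove the quadratic term: y³ + p·y + q = 0 with p = s − (tr M)²/3 = -56.333333 and q = −2(tr M)³/27 + (tr M)·s/3 − det M = -162.259259.
Three real roots ⇒ use the trigonometric (Viète) form: r = 2√(−p/3) = 8.666667, φ = arccos(3q/(p·r)) = arccos(0.997041) = 0.076942 rad.
y_k = r·cos(φ/3 − 2πk/3) for k = 0, 1, 2 gives y = 8.663816, -4.139432, -4.524385.
λ_k = y_k − 1.333333 gives λ = 7.3305, -5.4728, -5.8577 (check: the sum is -4.0000 = tr M).

Eigenvalues sorted in increasing order: [-5.8577, -5.4728, 7.3305].
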